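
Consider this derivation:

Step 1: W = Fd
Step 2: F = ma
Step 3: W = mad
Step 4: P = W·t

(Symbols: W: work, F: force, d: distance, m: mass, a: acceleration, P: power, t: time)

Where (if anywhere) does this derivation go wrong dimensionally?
Step 4

Step 1: W = Fd → LHS [L^2 M T^-2], RHS [L^2 M T^-2] ✓
Step 2: F = ma → LHS [L M T^-2], RHS [L M T^-2] ✓
Step 3: W = mad → LHS [L^2 M T^-2], RHS [L^2 M T^-2] ✓
Step 4: P = W·t → LHS [L^2 M T^-3], RHS [L^2 M T^-1] ✗

The first dimensional inconsistency appears in step 4: P = W·t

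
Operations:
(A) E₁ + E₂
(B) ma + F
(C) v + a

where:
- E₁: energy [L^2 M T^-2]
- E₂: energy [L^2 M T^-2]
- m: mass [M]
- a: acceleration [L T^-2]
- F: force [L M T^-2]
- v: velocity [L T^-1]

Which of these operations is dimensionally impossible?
(C) v + a

(A) E₁ + E₂: E₁ [L^2 M T^-2] and E₂ [L^2 M T^-2] — same dimensions ✓
(B) ma + F: ma [L M T^-2] and F [L M T^-2] — same dimensions ✓
(C) v + a: v [L T^-1] and a [L T^-2] — different dimensions cannot be added/subtracted ✗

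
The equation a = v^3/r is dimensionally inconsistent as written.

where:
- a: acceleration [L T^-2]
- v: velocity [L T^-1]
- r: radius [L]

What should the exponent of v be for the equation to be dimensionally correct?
The exponent of v should be 2: a = v^2/r

The LHS a has dimensions [L T^-2]; v has dimensions [L T^-1].
As written, the RHS v^3/r (exponent 3 on v) has dimensions [L^2 T^-3], which does not match.
With exponent 2, the RHS v^2/r has dimensions [L T^-2], matching the LHS.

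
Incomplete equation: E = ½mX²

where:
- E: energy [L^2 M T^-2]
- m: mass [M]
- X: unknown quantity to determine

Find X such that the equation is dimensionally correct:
X = v (velocity), dimensions [L T^-1]

E has dimensions [L^2 M T^-2]; the rest of the RHS (½m) has dimensions [M].
So X² must have dimensions [L^2 T^-2], i.e. X has dimensions [L T^-1] — X = v (velocity).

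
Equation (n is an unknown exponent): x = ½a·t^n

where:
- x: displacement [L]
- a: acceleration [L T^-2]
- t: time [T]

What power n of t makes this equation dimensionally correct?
n = 2

x has dimensions [L]; t has dimensions [T].
The rest of the RHS has dimensions [L T^-2], so t^n must supply [T^2].
With n = 2: ½a·t^2 has dimensions [L], matching the LHS ✓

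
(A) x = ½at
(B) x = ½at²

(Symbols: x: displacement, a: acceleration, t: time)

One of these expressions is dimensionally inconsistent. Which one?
(A)

(A) x = ½at: LHS [L], RHS [L T^-1] ✗
(B) x = ½at²: LHS [L], RHS [L] ✓

Expression (A) x = ½at is dimensionally incorrect.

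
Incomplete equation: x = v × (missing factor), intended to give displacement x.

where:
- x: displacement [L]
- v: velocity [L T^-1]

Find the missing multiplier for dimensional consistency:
t (time), dimensions [T]

x has dimensions [L] and v has dimensions [L T^-1].
The missing factor must have dimensions [L] / [L T^-1] = [T], i.e. time (t).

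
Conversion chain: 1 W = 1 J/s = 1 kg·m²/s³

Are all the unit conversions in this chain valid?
The chain is correct (no errors).

Correct: Watt is Joule per second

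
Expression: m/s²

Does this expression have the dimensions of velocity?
No

The expression m/s² has dimensions [L T^-2], but velocity has dimensions [L T^-1].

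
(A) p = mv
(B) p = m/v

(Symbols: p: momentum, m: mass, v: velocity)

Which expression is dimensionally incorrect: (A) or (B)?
(B)

(A) p = mv: LHS [L M T^-1], RHS [L M T^-1] ✓
(B) p = m/v: LHS [L M T^-1], RHS [L^-1 M T] ✗

Expression (B) p = m/v is dimensionally incorrect.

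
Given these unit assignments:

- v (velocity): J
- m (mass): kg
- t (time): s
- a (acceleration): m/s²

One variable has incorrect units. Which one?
v

The variable v (velocity) should have units m/s, not J.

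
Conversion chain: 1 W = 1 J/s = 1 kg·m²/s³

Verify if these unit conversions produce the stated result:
The chain is correct (no errors).

Correct: Watt is Joule per second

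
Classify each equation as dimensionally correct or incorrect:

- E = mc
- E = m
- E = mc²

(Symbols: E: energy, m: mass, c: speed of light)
Dimensionally correct: E = mc²
Dimensionally incorrect: E = mc, E = m
Ordered (correct first, then incorrect): E = mc², E = mc, E = m

- E = mc: LHS [L^2 M T^-2], RHS [L M T^-1] → incorrect ✗
- E = m: LHS [L^2 M T^-2], RHS [M] → incorrect ✗
- E = mc²: LHS [L^2 M T^-2], RHS [L^2 M T^-2] → correct ✓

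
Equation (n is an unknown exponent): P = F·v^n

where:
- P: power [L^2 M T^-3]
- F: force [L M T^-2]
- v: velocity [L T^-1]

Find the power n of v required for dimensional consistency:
n = 1

P has dimensions [L^2 M T^-3]; v has dimensions [L T^-1].
The rest of the RHS has dimensions [L M T^-2], so v^n must supply [L T^-1].
With n = 1: F·v^1 has dimensions [L^2 M T^-3], matching the LHS ✓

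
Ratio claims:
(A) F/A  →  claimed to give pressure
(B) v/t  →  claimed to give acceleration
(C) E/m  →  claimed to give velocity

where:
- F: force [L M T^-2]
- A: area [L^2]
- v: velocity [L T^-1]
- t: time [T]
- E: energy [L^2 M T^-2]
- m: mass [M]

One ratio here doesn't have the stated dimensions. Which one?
(C) E/m does not give velocity

(A) F/A: [L^-1 M T^-2] = pressure [L^-1 M T^-2] ✓
(B) v/t: [L T^-2] = acceleration [L T^-2] ✓
(C) E/m: [L^2 T^-2] ≠ velocity [L T^-1] ✗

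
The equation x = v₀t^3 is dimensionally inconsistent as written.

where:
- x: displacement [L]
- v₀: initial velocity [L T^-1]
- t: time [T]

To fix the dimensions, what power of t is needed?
The exponent of t should be 1: x = v₀t

The LHS x has dimensions [L]; t has dimensions [T].
As written, the RHS v₀t^3 (exponent 3 on t) has dimensions [L T^2], which does not match.
With exponent 1, the RHS v₀t has dimensions [L], matching the LHS.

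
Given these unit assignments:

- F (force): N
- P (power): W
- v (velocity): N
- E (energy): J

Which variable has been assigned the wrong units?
v

The variable v (velocity) should have units m/s, not N.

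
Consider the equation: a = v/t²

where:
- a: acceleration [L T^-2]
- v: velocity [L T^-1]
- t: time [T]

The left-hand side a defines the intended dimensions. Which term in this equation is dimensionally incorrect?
The right-hand side term v/t²

a has dimensions [L T^-2], but v/t² has dimensions [L T^-3], so the term v/t² is dimensionally wrong for a.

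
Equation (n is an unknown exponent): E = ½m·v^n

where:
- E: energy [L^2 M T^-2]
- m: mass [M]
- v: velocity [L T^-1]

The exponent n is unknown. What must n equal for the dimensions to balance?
n = 2

E has dimensions [L^2 M T^-2]; v has dimensions [L T^-1].
The rest of the RHS has dimensions [M], so v^n must supply [L^2 T^-2].
With n = 2: ½m·v^2 has dimensions [L^2 M T^-2], matching the LHS ✓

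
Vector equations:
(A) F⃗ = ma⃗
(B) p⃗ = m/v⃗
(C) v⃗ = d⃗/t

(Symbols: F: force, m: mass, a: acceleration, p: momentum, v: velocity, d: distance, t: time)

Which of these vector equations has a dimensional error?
(B) p⃗ = m/v⃗

(A) F⃗ = ma⃗: LHS [L M T^-2], RHS [L M T^-2] ✓ — Force and acceleration are vectors, mass is a scalar
(B) p⃗ = m/v⃗: LHS [L M T^-1], RHS [L^-1 M T] ✗ — momentum is mass times velocity; should be mv⃗ (and division by a vector is undefined)
(C) v⃗ = d⃗/t: LHS [L T^-1], RHS [L T^-1] ✓ — displacement (vector) divided by time (scalar)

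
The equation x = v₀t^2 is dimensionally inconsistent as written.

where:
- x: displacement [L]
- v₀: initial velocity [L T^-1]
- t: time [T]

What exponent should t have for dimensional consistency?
The exponent of t should be 1: x = v₀t

The LHS x has dimensions [L]; t has dimensions [T].
As written, the RHS v₀t^2 (exponent 2 on t) has dimensions [L T], which does not match.
With exponent 1, the RHS v₀t has dimensions [L], matching the LHS.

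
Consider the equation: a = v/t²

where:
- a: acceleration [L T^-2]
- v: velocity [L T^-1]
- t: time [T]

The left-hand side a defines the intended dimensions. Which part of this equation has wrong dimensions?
The right-hand side term v/t²

a has dimensions [L T^-2], but v/t² has dimensions [L T^-3], so the term v/t² is dimensionally wrong for a.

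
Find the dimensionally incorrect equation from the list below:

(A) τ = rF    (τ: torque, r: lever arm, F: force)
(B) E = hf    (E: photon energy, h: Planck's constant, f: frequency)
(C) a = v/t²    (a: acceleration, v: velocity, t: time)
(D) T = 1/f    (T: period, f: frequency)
(C) a = v/t²

The equation (C) a = v/t² is dimensionally incorrect.

LHS (a): [L T^-2]
RHS (v/t²): [L T^-3] ✗

The dimensions do not match. The other three equations balance.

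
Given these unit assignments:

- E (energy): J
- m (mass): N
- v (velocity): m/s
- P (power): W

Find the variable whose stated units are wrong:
m

The variable m (mass) should have units kg, not N.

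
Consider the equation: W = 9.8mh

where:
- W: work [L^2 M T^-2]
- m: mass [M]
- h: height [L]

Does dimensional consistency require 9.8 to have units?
Yes

W has dimensions [L^2 M T^-2], while mh alone has dimensions [L M]. For the equation to balance, the factor 9.8 must carry dimensions [L T^-2] — it is a dimensional constant (a numerical value of a physical quantity with its units suppressed), not a pure number.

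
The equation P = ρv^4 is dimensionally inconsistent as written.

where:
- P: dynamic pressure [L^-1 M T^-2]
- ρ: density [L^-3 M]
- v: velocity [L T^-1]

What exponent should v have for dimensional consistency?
The exponent of v should be 2: P = ρv^2

The LHS P has dimensions [L^-1 M T^-2]; v has dimensions [L T^-1].
As written, the RHS ρv^4 (exponent 4 on v) has dimensions [L M T^-4], which does not match.
With exponent 2, the RHS ρv^2 has dimensions [L^-1 M T^-2], matching the LHS.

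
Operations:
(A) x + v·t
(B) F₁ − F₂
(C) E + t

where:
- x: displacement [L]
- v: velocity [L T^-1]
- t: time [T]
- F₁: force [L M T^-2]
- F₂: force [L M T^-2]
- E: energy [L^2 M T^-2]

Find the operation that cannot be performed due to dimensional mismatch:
(C) E + t

(A) x + v·t: x [L] and v·t [L] — same dimensions ✓
(B) F₁ − F₂: F₁ [L M T^-2] and F₂ [L M T^-2] — same dimensions ✓
(C) E + t: E [L^2 M T^-2] and t [T] — different dimensions cannot be added/subtracted ✗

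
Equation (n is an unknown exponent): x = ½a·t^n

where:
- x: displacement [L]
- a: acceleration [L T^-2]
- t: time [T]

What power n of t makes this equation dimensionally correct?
n = 2

x has dimensions [L]; t has dimensions [T].
The rest of the RHS has dimensions [L T^-2], so t^n must supply [T^2].
With n = 2: ½a·t^2 has dimensions [L], matching the LHS ✓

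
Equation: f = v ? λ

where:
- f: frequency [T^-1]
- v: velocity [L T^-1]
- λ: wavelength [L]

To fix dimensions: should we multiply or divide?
division (÷): f = v ÷ λ

f [T^-1]; v [L T^-1]; λ [L].
v × λ → [L^2 T^-1] ✗
v ÷ λ → [T^-1] ✓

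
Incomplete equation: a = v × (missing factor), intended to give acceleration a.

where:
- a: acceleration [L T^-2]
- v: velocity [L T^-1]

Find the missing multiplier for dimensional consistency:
1/t (inverse time), dimensions [T^-1]

a has dimensions [L T^-2] and v has dimensions [L T^-1].
The missing factor must have dimensions [L T^-2] / [L T^-1] = [T^-1], i.e. inverse time (1/t).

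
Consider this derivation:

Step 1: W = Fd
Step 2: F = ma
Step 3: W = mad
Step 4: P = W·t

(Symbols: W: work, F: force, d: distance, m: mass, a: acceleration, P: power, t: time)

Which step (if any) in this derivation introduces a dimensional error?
Step 4

Step 1: W = Fd → LHS [L^2 M T^-2], RHS [L^2 M T^-2] ✓
Step 2: F = ma → LHS [L M T^-2], RHS [L M T^-2] ✓
Step 3: W = mad → LHS [L^2 M T^-2], RHS [L^2 M T^-2] ✓
Step 4: P = W·t → LHS [L^2 M T^-3], RHS [L^2 M T^-1] ✗

The first dimensional inconsistency appears in step 4: P = W·t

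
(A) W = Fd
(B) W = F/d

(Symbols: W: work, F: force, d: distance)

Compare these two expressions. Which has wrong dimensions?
(B)

(A) W = Fd: LHS [L^2 M T^-2], RHS [L^2 M T^-2] ✓
(B) W = F/d: LHS [L^2 M T^-2], RHS [M T^-2] ✗

Expression (B) W = F/d is dimensionally incorrect.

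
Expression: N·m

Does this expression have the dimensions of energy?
Yes

The expression N·m has dimensions [L^2 M T^-2], which is exactly energy [L^2 M T^-2].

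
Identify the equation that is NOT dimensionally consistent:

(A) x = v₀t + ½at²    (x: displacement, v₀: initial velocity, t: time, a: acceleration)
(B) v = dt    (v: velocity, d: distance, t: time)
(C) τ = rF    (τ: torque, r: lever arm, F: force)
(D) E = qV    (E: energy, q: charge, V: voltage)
(B) v = dt

The equation (B) v = dt is dimensionally incorrect.

LHS (v): [L T^-1]
RHS (dt): [L T] ✗

The dimensions do not match. The other three equations balance.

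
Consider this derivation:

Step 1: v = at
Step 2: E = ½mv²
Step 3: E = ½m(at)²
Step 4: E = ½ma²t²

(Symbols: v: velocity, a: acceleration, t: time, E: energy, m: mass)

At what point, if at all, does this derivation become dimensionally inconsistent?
No step introduces an error — all steps are dimensionally consistent.

Step 1: v = at → LHS [L T^-1], RHS [L T^-1] ✓
Step 2: E = ½mv² → LHS [L^2 M T^-2], RHS [L^2 M T^-2] ✓
Step 3: E = ½m(at)² → LHS [L^2 M T^-2], RHS [L^2 M T^-2] ✓
Step 4: E = ½ma²t² → LHS [L^2 M T^-2], RHS [L^2 M T^-2] ✓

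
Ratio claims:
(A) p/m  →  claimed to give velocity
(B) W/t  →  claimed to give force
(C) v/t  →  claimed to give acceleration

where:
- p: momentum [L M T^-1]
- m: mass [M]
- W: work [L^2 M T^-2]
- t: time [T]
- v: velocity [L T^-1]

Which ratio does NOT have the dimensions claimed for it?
(B) W/t does not give force

(A) p/m: [L T^-1] = velocity [L T^-1] ✓
(B) W/t: [L^2 M T^-3] ≠ force [L M T^-2] ✗
(C) v/t: [L T^-2] = acceleration [L T^-2] ✓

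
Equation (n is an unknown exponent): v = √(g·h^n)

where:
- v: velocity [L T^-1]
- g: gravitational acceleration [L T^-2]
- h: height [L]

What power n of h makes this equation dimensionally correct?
n = 1

v has dimensions [L T^-1]; h has dimensions [L].
With n = 1: √(g·h^1) has dimensions [L T^-1], matching the LHS ✓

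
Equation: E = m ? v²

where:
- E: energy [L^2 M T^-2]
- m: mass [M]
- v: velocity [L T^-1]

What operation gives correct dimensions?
multiplication (×): E = m × v²

E [L^2 M T^-2]; m [M]; v² [L^2 T^-2].
m × v² → [L^2 M T^-2] ✓
m ÷ v² → [L^-2 M T^2] ✗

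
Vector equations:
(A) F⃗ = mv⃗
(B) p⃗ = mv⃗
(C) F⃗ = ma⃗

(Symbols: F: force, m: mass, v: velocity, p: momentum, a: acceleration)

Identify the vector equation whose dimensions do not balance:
(A) F⃗ = mv⃗

(A) F⃗ = mv⃗: LHS [L M T^-2], RHS [L M T^-1] ✗ — mass times velocity is momentum, not force; should be ma⃗
(B) p⃗ = mv⃗: LHS [L M T^-1], RHS [L M T^-1] ✓ — mass (scalar) times velocity (vector)
(C) F⃗ = ma⃗: LHS [L M T^-2], RHS [L M T^-2] ✓ — Force and acceleration are vectors, mass is a scalar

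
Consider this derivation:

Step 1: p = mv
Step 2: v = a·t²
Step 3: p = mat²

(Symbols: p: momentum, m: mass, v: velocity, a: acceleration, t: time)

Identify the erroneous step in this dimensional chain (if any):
Step 2

Step 1: p = mv → LHS [L M T^-1], RHS [L M T^-1] ✓
Step 2: v = a·t² → LHS [L T^-1], RHS [L] ✗

The first dimensional inconsistency appears in step 2: v = a·t²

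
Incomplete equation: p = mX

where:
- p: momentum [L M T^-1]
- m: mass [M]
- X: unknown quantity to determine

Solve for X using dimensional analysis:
X = v (velocity), dimensions [L T^-1]

p has dimensions [L M T^-1]; the rest of the RHS (m) has dimensions [M].
So X must have dimensions [L T^-1] — X = v (velocity).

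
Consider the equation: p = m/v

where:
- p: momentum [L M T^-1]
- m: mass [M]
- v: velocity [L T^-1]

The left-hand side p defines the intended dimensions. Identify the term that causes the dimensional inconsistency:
The right-hand side term m/v

p has dimensions [L M T^-1], but m/v has dimensions [L^-1 M T], so the term m/v is dimensionally wrong for p.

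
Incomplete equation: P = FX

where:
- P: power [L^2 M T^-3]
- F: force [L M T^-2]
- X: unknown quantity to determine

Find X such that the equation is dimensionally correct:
X = v (velocity), dimensions [L T^-1]

P has dimensions [L^2 M T^-3]; the rest of the RHS (F) has dimensions [L M T^-2].
So X must have dimensions [L T^-1] — X = v (velocity).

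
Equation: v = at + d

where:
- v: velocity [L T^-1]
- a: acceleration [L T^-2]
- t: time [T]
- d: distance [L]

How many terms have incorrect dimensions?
1

LHS v: [L T^-1]
- at: [L T^-1] ✓
- d: [L] ✗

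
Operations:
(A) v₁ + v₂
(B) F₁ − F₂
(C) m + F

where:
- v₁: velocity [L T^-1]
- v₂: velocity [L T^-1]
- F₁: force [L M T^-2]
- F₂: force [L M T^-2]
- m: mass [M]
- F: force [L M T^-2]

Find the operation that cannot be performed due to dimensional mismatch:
(C) m + F

(A) v₁ + v₂: v₁ [L T^-1] and v₂ [L T^-1] — same dimensions ✓
(B) F₁ − F₂: F₁ [L M T^-2] and F₂ [L M T^-2] — same dimensions ✓
(C) m + F: m [M] and F [L M T^-2] — different dimensions cannot be added/subtracted ✗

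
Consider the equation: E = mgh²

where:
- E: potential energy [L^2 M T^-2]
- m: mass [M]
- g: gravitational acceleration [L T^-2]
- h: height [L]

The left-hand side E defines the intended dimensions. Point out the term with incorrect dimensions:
The right-hand side term mgh²

E has dimensions [L^2 M T^-2], but mgh² has dimensions [L^3 M T^-2], so the term mgh² is dimensionally wrong for E.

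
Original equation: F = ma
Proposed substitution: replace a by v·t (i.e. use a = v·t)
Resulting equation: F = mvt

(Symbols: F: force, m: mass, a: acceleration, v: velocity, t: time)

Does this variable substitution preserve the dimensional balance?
No

[a] = [L T^-2] and [v·t] = [L]. These differ, so the substitution replaces a quantity by one of different dimensions and the result F = mvt has LHS [L M T^-2] vs RHS [L M] — inconsistent.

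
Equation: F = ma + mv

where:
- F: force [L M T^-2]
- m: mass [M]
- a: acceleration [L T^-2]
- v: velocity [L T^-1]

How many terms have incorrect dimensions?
1

LHS F: [L M T^-2]
- ma: [L M T^-2] ✓
- mv: [L M T^-1] ✗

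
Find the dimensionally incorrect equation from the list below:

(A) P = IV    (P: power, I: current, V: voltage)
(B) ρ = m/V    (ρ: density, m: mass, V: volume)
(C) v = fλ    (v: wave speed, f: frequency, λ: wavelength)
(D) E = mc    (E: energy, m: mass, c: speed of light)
(D) E = mc

The equation (D) E = mc is dimensionally incorrect.

LHS (E): [L^2 M T^-2]
RHS (mc): [L M T^-1] ✗

The dimensions do not match. The other three equations balance.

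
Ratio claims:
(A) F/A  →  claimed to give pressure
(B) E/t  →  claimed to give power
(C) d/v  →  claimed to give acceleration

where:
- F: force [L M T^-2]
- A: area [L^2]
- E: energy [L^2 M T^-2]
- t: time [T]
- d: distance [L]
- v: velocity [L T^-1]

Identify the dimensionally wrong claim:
(C) d/v does not give acceleration

(A) F/A: [L^-1 M T^-2] = pressure [L^-1 M T^-2] ✓
(B) E/t: [L^2 M T^-3] = power [L^2 M T^-3] ✓
(C) d/v: [T] ≠ acceleration [L T^-2] ✗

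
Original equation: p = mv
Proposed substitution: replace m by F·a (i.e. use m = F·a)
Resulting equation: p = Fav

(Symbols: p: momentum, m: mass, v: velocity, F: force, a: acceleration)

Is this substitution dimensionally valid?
No

[m] = [M] and [F·a] = [L^2 M T^-4]. These differ, so the substitution replaces a quantity by one of different dimensions and the result p = Fav has LHS [L M T^-1] vs RHS [L^3 M T^-5] — inconsistent.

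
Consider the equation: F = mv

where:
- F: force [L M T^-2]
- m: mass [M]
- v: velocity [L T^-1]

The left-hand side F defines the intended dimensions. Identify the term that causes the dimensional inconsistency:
The right-hand side term mv

F has dimensions [L M T^-2], but mv has dimensions [L M T^-1], so the term mv is dimensionally wrong for F.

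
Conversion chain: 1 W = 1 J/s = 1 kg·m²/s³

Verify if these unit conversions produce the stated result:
The chain is correct (no errors).

Correct: Watt is Joule per second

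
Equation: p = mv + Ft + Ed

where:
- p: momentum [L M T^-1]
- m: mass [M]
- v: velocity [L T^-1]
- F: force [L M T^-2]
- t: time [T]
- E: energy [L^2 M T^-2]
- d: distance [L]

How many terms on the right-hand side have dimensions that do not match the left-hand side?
1

LHS p: [L M T^-1]
- mv: [L M T^-1] ✓
- Ft: [L M T^-1] ✓
- Ed: [L^3 M T^-2] ✗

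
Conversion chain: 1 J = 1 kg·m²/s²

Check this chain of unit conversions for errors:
The chain is correct (no errors).

Correct: Joule is defined as kg·m²/s²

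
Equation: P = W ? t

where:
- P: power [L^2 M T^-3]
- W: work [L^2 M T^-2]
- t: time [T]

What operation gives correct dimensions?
division (÷): P = W ÷ t

P [L^2 M T^-3]; W [L^2 M T^-2]; t [T].
W × t → [L^2 M T^-1] ✗
W ÷ t → [L^2 M T^-3] ✓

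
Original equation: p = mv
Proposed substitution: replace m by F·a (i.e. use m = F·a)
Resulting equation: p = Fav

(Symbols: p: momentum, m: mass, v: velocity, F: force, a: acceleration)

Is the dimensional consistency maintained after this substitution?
No

[m] = [M] and [F·a] = [L^2 M T^-4]. These differ, so the substitution replaces a quantity by one of different dimensions and the result p = Fav has LHS [L M T^-1] vs RHS [L^3 M T^-5] — inconsistent.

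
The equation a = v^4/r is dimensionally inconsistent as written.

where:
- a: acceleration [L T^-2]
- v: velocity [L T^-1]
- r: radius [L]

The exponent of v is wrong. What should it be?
The exponent of v should be 2: a = v^2/r

The LHS a has dimensions [L T^-2]; v has dimensions [L T^-1].
As written, the RHS v^4/r (exponent 4 on v) has dimensions [L^3 T^-4], which does not match.
With exponent 2, the RHS v^2/r has dimensions [L T^-2], matching the LHS.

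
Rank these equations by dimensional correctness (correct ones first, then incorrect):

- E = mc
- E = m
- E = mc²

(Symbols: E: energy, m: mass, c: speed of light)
Dimensionally correct: E = mc²
Dimensionally incorrect: E = mc, E = m
Ordered (correct first, then incorrect): E = mc², E = mc, E = m

- E = mc: LHS [L^2 M T^-2], RHS [L M T^-1] → incorrect ✗
- E = m: LHS [L^2 M T^-2], RHS [M] → incorrect ✗
- E = mc²: LHS [L^2 M T^-2], RHS [L^2 M T^-2] → correct ✓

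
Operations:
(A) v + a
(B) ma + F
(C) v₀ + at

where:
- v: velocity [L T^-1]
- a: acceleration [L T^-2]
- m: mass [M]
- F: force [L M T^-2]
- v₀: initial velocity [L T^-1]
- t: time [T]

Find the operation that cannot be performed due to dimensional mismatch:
(A) v + a

(A) v + a: v [L T^-1] and a [L T^-2] — different dimensions cannot be added/subtracted ✗
(B) ma + F: ma [L M T^-2] and F [L M T^-2] — same dimensions ✓
(C) v₀ + at: v₀ [L T^-1] and at [L T^-1] — same dimensions ✓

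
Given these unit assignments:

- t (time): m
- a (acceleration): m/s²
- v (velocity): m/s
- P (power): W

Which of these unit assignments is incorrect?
t

The variable t (time) should have units s, not m.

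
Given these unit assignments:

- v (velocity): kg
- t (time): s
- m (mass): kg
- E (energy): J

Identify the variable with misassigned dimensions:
v

The variable v (velocity) should have units m/s, not kg.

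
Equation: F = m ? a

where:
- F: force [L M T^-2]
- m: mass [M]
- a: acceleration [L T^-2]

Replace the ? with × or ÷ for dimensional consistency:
multiplication (×): F = m × a

F [L M T^-2]; m [M]; a [L T^-2].
m × a → [L M T^-2] ✓
m ÷ a → [L^-1 M T^2] ✗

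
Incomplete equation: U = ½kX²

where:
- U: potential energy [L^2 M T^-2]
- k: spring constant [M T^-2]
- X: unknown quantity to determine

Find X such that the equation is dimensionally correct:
X = x (displacement), dimensions [L]

U has dimensions [L^2 M T^-2]; the rest of the RHS (½k) has dimensions [M T^-2].
So X² must have dimensions [L^2], i.e. X has dimensions [L] — X = x (displacement).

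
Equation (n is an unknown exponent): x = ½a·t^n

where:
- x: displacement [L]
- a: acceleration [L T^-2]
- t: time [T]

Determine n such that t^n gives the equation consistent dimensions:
n = 2

x has dimensions [L]; t has dimensions [T].
The rest of the RHS has dimensions [L T^-2], so t^n must supply [T^2].
With n = 2: ½a·t^2 has dimensions [L], matching the LHS ✓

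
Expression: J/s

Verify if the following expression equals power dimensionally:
Yes

The expression J/s has dimensions [L^2 M T^-3], which is exactly power [L^2 M T^-3].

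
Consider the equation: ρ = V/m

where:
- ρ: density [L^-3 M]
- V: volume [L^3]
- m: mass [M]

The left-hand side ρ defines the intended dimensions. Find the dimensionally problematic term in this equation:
The right-hand side term V/m

ρ has dimensions [L^-3 M], but V/m has dimensions [L^3 M^-1], so the term V/m is dimensionally wrong for ρ.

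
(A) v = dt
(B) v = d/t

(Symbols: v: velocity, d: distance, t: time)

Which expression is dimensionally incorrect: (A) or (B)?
(A)

(A) v = dt: LHS [L T^-1], RHS [L T] ✗
(B) v = d/t: LHS [L T^-1], RHS [L T^-1] ✓

Expression (A) v = dt is dimensionally incorrect.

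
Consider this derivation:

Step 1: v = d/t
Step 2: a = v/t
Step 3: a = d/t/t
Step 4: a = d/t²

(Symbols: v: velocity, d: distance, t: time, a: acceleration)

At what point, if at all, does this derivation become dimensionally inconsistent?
No step introduces an error — all steps are dimensionally consistent.

Step 1: v = d/t → LHS [L T^-1], RHS [L T^-1] ✓
Step 2: a = v/t → LHS [L T^-2], RHS [L T^-2] ✓
Step 3: a = d/t/t → LHS [L T^-2], RHS [L T^-2] ✓
Step 4: a = d/t² → LHS [L T^-2], RHS [L T^-2] ✓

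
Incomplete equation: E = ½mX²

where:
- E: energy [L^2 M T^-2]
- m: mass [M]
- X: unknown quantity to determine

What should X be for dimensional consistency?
X = v (velocity), dimensions [L T^-1]

E has dimensions [L^2 M T^-2]; the rest of the RHS (½m) has dimensions [M].
So X² must have dimensions [L^2 T^-2], i.e. X has dimensions [L T^-1] — X = v (velocity).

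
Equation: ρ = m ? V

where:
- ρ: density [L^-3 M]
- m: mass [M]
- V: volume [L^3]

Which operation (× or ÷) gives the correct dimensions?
division (÷): ρ = m ÷ V

ρ [L^-3 M]; m [M]; V [L^3].
m × V → [L^3 M] ✗
m ÷ V → [L^-3 M] ✓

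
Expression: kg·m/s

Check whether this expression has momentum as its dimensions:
Yes

The expression kg·m/s has dimensions [L M T^-1], which is exactly momentum [L M T^-1].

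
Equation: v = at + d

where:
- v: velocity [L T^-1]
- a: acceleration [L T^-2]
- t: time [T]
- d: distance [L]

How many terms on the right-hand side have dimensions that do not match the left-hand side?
1

LHS v: [L T^-1]
- at: [L T^-1] ✓
- d: [L] ✗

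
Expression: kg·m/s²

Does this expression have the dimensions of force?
Yes

The expression kg·m/s² has dimensions [L M T^-2], which is exactly force [L M T^-2].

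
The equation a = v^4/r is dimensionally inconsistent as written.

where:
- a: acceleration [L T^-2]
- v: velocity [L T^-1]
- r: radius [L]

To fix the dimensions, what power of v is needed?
The exponent of v should be 2: a = v^2/r

The LHS a has dimensions [L T^-2]; v has dimensions [L T^-1].
As written, the RHS v^4/r (exponent 4 on v) has dimensions [L^3 T^-4], which does not match.
With exponent 2, the RHS v^2/r has dimensions [L T^-2], matching the LHS.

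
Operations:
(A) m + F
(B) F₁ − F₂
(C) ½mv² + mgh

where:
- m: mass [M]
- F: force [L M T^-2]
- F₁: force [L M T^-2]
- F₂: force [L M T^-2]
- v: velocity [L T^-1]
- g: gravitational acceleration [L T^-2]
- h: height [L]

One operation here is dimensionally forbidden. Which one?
(A) m + F

(A) m + F: m [M] and F [L M T^-2] — different dimensions cannot be added/subtracted ✗
(B) F₁ − F₂: F₁ [L M T^-2] and F₂ [L M T^-2] — same dimensions ✓
(C) ½mv² + mgh: ½mv² [L^2 M T^-2] and mgh [L^2 M T^-2] — same dimensions ✓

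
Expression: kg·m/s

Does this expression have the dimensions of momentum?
Yes

The expression kg·m/s has dimensions [L M T^-1], which is exactly momentum [L M T^-1].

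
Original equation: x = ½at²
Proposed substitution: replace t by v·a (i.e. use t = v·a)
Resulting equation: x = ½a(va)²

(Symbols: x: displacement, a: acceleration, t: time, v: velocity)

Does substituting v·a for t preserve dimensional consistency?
No

[t] = [T] and [v·a] = [L^2 T^-3]. These differ, so the substitution replaces a quantity by one of different dimensions and the result x = ½a(va)² has LHS [L] vs RHS [L^5 T^-8] — inconsistent.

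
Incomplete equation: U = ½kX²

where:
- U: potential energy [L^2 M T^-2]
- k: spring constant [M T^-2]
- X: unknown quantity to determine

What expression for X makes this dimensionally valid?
X = x (displacement), dimensions [L]

U has dimensions [L^2 M T^-2]; the rest of the RHS (½k) has dimensions [M T^-2].
So X² must have dimensions [L^2], i.e. X has dimensions [L] — X = x (displacement).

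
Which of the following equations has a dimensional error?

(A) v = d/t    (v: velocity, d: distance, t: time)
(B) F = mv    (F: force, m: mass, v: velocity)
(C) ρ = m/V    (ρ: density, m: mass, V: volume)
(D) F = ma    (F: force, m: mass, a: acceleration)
(B) F = mv

The equation (B) F = mv is dimensionally incorrect.

LHS (F): [L M T^-2]
RHS (mv): [L M T^-1] ✗

The dimensions do not match. The other three equations balance.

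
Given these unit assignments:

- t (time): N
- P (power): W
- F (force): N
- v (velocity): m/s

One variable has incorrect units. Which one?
t

The variable t (time) should have units s, not N.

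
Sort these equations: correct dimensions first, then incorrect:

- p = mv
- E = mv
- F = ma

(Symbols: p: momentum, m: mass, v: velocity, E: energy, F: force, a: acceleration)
Dimensionally correct: p = mv, F = ma
Dimensionally incorrect: E = mv
Ordered (correct first, then incorrect): p = mv, F = ma, E = mv

- p = mv: LHS [L M T^-1], RHS [L M T^-1] → correct ✓
- E = mv: LHS [L^2 M T^-2], RHS [L M T^-1] → incorrect ✗
- F = ma: LHS [L M T^-2], RHS [L M T^-2] → correct ✓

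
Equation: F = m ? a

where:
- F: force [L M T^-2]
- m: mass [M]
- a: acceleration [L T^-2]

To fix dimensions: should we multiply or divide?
multiplication (×): F = m × a

F [L M T^-2]; m [M]; a [L T^-2].
m × a → [L M T^-2] ✓
m ÷ a → [L^-1 M T^2] ✗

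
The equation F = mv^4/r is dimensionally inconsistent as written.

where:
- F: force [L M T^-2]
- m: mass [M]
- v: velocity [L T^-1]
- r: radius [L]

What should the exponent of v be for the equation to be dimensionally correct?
The exponent of v should be 2: F = mv^2/r

The LHS F has dimensions [L M T^-2]; v has dimensions [L T^-1].
As written, the RHS mv^4/r (exponent 4 on v) has dimensions [L^3 M T^-4], which does not match.
With exponent 2, the RHS mv^2/r has dimensions [L M T^-2], matching the LHS.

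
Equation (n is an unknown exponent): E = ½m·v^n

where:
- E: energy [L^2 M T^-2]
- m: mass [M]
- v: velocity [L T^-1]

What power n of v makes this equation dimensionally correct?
n = 2

E has dimensions [L^2 M T^-2]; v has dimensions [L T^-1].
The rest of the RHS has dimensions [M], so v^n must supply [L^2 T^-2].
With n = 2: ½m·v^2 has dimensions [L^2 M T^-2], matching the LHS ✓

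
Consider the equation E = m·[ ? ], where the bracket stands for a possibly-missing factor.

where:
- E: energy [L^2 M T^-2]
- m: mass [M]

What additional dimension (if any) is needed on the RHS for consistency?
[L^2 T^-2] — velocity squared (e.g. v²)

E has dimensions [L^2 M T^-2]; m has dimensions [M].
The bracketed factor must supply [L^2 M T^-2] / [M] = [L^2 T^-2].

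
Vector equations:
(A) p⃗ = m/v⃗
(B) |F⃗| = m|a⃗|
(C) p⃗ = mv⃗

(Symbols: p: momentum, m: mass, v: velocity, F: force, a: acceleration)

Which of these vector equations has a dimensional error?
(A) p⃗ = m/v⃗

(A) p⃗ = m/v⃗: LHS [L M T^-1], RHS [L^-1 M T] ✗ — momentum is mass times velocity; should be mv⃗ (and division by a vector is undefined)
(B) |F⃗| = m|a⃗|: LHS [L M T^-2], RHS [L M T^-2] ✓ — magnitudes of vectors are scalars
(C) p⃗ = mv⃗: LHS [L M T^-1], RHS [L M T^-1] ✓ — mass (scalar) times velocity (vector)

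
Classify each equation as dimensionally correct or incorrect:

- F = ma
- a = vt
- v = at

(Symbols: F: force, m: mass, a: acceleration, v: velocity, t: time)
Dimensionally correct: F = ma, v = at
Dimensionally incorrect: a = vt
Ordered (correct first, then incorrect): F = ma, v = at, a = vt

- F = ma: LHS [L M T^-2], RHS [L M T^-2] → correct ✓
- a = vt: LHS [L T^-2], RHS [L] → incorrect ✗
- v = at: LHS [L T^-1], RHS [L T^-1] → correct ✓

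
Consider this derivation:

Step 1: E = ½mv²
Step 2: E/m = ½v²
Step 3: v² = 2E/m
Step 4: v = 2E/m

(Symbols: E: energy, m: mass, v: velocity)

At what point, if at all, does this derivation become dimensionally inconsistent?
Step 4

Step 1: E = ½mv² → LHS [L^2 M T^-2], RHS [L^2 M T^-2] ✓
Step 2: E/m = ½v² → LHS [L^2 T^-2], RHS [L^2 T^-2] ✓
Step 3: v² = 2E/m → LHS [L^2 T^-2], RHS [L^2 T^-2] ✓
Step 4: v = 2E/m → LHS [L T^-1], RHS [L^2 T^-2] ✗

The first dimensional inconsistency appears in step 4: v = 2E/m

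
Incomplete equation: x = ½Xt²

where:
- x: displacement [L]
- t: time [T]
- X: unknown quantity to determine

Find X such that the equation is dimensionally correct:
X = a (acceleration), dimensions [L T^-2]

x has dimensions [L]; the rest of the RHS (½ t²) has dimensions [T^2].
So X must have dimensions [L T^-2] — X = a (acceleration).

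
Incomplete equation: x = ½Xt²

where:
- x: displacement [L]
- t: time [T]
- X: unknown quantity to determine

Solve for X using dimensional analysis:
X = a (acceleration), dimensions [L T^-2]

x has dimensions [L]; the rest of the RHS (½ t²) has dimensions [T^2].
So X must have dimensions [L T^-2] — X = a (acceleration).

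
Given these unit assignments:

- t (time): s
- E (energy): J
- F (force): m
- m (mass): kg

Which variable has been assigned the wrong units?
F

The variable F (force) should have units N, not m.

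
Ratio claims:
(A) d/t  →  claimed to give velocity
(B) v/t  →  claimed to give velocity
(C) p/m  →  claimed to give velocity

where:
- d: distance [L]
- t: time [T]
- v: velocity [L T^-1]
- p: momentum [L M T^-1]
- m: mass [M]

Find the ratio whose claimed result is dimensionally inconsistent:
(B) v/t does not give velocity

(A) d/t: [L T^-1] = velocity [L T^-1] ✓
(B) v/t: [L T^-2] ≠ velocity [L T^-1] ✗
(C) p/m: [L T^-1] = velocity [L T^-1] ✓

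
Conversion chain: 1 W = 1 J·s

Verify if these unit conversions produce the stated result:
The chain is incorrect (it contains an error).

Incorrect: Watt is J/s, not J·s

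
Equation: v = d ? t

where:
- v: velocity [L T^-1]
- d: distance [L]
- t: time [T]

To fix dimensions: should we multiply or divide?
division (÷): v = d ÷ t

v [L T^-1]; d [L]; t [T].
d × t → [L T] ✗
d ÷ t → [L T^-1] ✓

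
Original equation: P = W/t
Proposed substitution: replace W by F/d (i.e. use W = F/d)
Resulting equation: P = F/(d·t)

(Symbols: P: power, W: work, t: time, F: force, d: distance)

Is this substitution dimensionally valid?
No

[W] = [L^2 M T^-2] and [F/d] = [M T^-2]. These differ, so the substitution replaces a quantity by one of different dimensions and the result P = F/(d·t) has LHS [L^2 M T^-3] vs RHS [M T^-3] — inconsistent.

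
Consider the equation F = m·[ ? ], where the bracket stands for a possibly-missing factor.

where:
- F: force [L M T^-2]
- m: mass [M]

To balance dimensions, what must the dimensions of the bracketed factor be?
[L T^-2] — acceleration (e.g. a)

F has dimensions [L M T^-2]; m has dimensions [M].
The bracketed factor must supply [L M T^-2] / [M] = [L T^-2].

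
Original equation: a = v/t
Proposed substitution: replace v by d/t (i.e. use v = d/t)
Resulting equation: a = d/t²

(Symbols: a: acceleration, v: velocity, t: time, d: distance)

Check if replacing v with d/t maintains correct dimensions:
Yes

[v] = [L T^-1] and [d/t] = [L T^-1]. These match, so the substitution replaces a quantity by one of the same dimensions and the result a = d/t² has LHS [L T^-2] vs RHS [L T^-2] — still consistent.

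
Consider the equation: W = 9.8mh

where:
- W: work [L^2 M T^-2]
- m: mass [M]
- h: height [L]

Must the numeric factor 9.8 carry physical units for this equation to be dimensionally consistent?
Yes

W has dimensions [L^2 M T^-2], while mh alone has dimensions [L M]. For the equation to balance, the factor 9.8 must carry dimensions [L T^-2] — it is a dimensional constant (a numerical value of a physical quantity with its units suppressed), not a pure number.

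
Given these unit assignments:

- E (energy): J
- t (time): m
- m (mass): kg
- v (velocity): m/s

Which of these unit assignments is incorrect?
t

The variable t (time) should have units s, not m.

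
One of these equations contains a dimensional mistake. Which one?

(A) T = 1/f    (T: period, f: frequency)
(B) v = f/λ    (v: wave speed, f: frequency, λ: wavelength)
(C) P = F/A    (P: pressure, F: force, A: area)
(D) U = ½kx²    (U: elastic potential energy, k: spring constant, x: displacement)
(B) v = f/λ

The equation (B) v = f/λ is dimensionally incorrect.

LHS (v): [L T^-1]
RHS (f/λ): [L^-1 T^-1] ✗

The dimensions do not match. The other three equations balance.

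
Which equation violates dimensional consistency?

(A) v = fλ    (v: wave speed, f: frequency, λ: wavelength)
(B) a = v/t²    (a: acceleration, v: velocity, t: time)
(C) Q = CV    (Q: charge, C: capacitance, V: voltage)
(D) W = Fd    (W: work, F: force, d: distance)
(B) a = v/t²

The equation (B) a = v/t² is dimensionally incorrect.

LHS (a): [L T^-2]
RHS (v/t²): [L T^-3] ✗

The dimensions do not match. The other three equations balance.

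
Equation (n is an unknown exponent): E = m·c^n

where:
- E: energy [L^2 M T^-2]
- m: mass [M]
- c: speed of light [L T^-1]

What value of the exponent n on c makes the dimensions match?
n = 2

E has dimensions [L^2 M T^-2]; c has dimensions [L T^-1].
The rest of the RHS has dimensions [M], so c^n must supply [L^2 T^-2].
With n = 2: m·c^2 has dimensions [L^2 M T^-2], matching the LHS ✓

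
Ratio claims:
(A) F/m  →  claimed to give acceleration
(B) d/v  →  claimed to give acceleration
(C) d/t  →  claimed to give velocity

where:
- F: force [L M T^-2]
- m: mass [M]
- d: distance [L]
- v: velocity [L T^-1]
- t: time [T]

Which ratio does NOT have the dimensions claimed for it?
(B) d/v does not give acceleration

(A) F/m: [L T^-2] = acceleration [L T^-2] ✓
(B) d/v: [T] ≠ acceleration [L T^-2] ✗
(C) d/t: [L T^-1] = velocity [L T^-1] ✓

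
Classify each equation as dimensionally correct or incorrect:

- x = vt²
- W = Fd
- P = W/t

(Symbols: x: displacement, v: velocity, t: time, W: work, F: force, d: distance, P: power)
Dimensionally correct: W = Fd, P = W/t
Dimensionally incorrect: x = vt²
Ordered (correct first, then incorrect): W = Fd, P = W/t, x = vt²

- x = vt²: LHS [L], RHS [L T] → incorrect ✗
- W = Fd: LHS [L^2 M T^-2], RHS [L^2 M T^-2] → correct ✓
- P = W/t: LHS [L^2 M T^-3], RHS [L^2 M T^-3] → correct ✓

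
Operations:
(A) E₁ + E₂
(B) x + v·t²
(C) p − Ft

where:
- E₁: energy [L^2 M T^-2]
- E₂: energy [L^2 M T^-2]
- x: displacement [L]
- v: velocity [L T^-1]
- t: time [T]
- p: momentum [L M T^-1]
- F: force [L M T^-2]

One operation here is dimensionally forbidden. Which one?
(B) x + v·t²

(A) E₁ + E₂: E₁ [L^2 M T^-2] and E₂ [L^2 M T^-2] — same dimensions ✓
(B) x + v·t²: x [L] and v·t² [L T] — different dimensions cannot be added/subtracted ✗
(C) p − Ft: p [L M T^-1] and Ft [L M T^-1] — same dimensions ✓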